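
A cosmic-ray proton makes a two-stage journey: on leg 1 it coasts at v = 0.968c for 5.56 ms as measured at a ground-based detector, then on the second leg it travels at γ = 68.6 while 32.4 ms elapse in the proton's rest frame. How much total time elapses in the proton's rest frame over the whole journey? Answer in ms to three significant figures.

Leg 1: γ = 1/√(1 − 0.968²) = 1/√0.06298 = 3.985; τ_1 = 5.56/3.985 = 1.395 ms.
Leg 2: 32.4 ms is already measured in the proton's rest frame.
Total: 1.395 + 32.40 ms.

τ = 33.8 ms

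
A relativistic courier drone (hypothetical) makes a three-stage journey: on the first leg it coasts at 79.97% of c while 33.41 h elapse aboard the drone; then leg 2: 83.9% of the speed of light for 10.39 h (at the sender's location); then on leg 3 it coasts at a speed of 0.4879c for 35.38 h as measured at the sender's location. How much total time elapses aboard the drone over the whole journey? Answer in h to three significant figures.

τ = 69.9 h

Leg 1: 33.41 h is already measured aboard the drone.
Leg 2: β = 0.839; γ = 1/√(1 − 0.839²) = 1/√0.2961 = 1.838; τ_2 = 10.39/1.838 = 5.654 h.
Leg 3: γ = 1/√(1 − 0.4879²) = 1/√0.7620 = 1.146; τ_3 = 35.38/1.146 = 30.88 h.
Total: 33.41 + 5.654 + 30.88 h.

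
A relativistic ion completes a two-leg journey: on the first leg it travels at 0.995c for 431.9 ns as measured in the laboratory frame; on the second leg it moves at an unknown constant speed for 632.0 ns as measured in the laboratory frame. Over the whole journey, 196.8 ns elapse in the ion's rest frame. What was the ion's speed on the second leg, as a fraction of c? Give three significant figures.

Leg 1: γ = 1/√(1 − 0.995²) = 1/√0.009975 = 10.01; τ_1 = 431.9/10.01 = 43.14 ns.
Leg 2: speed unknown; τ_2 = 632.0/γ_2.
Total proper time: 43.14 + τ_2 = 196.8, so τ_2 = 196.8 − 43.14 = 153.7 ns.
γ_2 = 632.0/153.7 = 4.113; β = √(1 − 1/γ²) = √0.9409.

β = 0.970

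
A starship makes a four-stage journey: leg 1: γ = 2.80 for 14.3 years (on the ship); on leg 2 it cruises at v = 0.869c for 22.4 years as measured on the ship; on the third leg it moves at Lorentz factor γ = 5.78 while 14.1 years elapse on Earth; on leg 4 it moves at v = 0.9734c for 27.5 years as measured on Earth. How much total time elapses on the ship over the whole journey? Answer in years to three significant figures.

Leg 1: 14.3 years is already measured on the ship.
Leg 2: 22.4 years is already measured on the ship.
Leg 3: γ = 5.78; τ_3 = 14.1/5.780 = 2.439 years.
Leg 4: γ = 1/√(1 − 0.9734²) = 1/√0.05249 = 4.365; τ_4 = 27.5/4.365 = 6.301 years.
Total: 14.30 + 22.40 + 2.439 + 6.301 years.

τ = 45.4 years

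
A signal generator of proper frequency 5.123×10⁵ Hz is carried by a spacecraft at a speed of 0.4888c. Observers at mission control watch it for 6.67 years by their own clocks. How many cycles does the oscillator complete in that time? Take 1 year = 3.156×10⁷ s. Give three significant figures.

γ = 1/√(1 − 0.4888²) = 1/√0.7611 = 1.146
During 6.67 years of lab time, the oscillator's proper time advances by τ = Δt/γ = 6.67/1.146 = 5.819 years = 1.836×10⁸ s.
N = f × τ = 5.123×10⁵ × 1.836×10⁸ = 9.408×10¹³.

N = 9.41×10¹³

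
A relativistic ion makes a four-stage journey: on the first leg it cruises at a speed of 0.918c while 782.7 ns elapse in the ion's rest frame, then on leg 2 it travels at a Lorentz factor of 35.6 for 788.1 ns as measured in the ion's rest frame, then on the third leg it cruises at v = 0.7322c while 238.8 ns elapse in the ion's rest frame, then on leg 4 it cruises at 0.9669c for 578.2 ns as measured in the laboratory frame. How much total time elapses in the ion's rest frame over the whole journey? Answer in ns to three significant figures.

τ = 1960 ns

Leg 1: 782.7 ns is already measured in the ion's rest frame.
Leg 2: 788.1 ns is already measured in the ion's rest frame.
Leg 3: 238.8 ns is already measured in the ion's rest frame.
Leg 4: γ = 1/√(1 − 0.9669²) = 1/√0.06510 = 3.919; τ_4 = 578.2/3.919 = 147.5 ns.
Total: 782.7 + 788.1 + 238.8 + 147.5 ns.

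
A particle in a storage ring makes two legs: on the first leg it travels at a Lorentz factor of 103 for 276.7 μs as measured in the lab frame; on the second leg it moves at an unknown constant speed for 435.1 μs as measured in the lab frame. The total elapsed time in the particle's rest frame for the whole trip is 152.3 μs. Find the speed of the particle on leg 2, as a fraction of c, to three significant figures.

Leg 1: γ = 103; τ_1 = 276.7/103.0 = 2.686 μs.
Leg 2: speed unknown; τ_2 = 435.1/γ_2.
Total proper time: 2.686 + τ_2 = 152.3, so τ_2 = 152.3 − 2.686 = 149.6 μs.
γ_2 = 435.1/149.6 = 2.908; β = √(1 − 1/γ²) = √0.8818.

β = 0.939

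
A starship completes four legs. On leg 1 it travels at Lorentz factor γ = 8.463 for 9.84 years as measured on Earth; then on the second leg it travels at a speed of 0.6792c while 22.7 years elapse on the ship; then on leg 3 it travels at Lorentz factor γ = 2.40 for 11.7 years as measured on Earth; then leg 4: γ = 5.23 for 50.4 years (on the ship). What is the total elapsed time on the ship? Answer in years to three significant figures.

Leg 1: γ = 8.463; τ_1 = 9.84/8.463 = 1.163 years.
Leg 2: 22.7 years is already measured on the ship.
Leg 3: γ = 2.40; τ_3 = 11.7/2.400 = 4.875 years.
Leg 4: 50.4 years is already measured on the ship.
Total: 1.163 + 22.70 + 4.875 + 50.40 years.

τ = 79.1 years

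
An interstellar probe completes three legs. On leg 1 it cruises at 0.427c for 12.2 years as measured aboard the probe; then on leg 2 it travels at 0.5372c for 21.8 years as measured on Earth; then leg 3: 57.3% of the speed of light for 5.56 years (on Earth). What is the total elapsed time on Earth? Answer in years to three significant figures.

Δt = 40.9 years

Leg 1: γ = 1/√(1 − 0.427²) = 1/√0.8177 = 1.106; Δt_1 = 1.106 × 12.2 = 13.49 years.
Leg 2: 21.8 years is already measured on Earth.
Leg 3: 5.56 years is already measured on Earth.
Total: 13.49 + 21.80 + 5.560 years.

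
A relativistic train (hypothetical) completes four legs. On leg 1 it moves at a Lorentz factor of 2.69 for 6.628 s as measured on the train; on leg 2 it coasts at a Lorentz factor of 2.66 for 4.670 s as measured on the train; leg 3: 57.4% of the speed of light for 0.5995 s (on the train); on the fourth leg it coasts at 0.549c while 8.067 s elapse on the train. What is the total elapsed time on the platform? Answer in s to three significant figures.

Leg 1: γ = 2.69; Δt_1 = 2.690 × 6.628 = 17.83 s.
Leg 2: γ = 2.66; Δt_2 = 2.660 × 4.670 = 12.42 s.
Leg 3: β = 0.574; γ = 1/√(1 − 0.574²) = 1/√0.6705 = 1.221; Δt_3 = 1.221 × 0.5995 = 0.7321 s.
Leg 4: γ = 1/√(1 − 0.549²) = 1/√0.6986 = 1.196; Δt_4 = 1.196 × 8.067 = 9.652 s.
Total: 17.83 + 12.42 + 0.7321 + 9.652 s.

Δt = 40.6 s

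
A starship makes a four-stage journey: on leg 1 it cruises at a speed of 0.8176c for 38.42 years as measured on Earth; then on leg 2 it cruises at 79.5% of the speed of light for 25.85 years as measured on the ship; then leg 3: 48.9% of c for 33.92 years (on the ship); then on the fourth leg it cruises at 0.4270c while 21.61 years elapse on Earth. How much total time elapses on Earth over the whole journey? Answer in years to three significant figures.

Δt = 142 years

Leg 1: 38.42 years is already measured on Earth.
Leg 2: β = 0.795; γ = 1/√(1 − 0.795²) = 1/√0.3680 = 1.649; Δt_2 = 1.649 × 25.85 = 42.61 years.
Leg 3: β = 0.489; γ = 1/√(1 − 0.489²) = 1/√0.7609 = 1.146; Δt_3 = 1.146 × 33.92 = 38.89 years.
Leg 4: 21.61 years is already measured on Earth.
Total: 38.42 + 42.61 + 38.89 + 21.61 years.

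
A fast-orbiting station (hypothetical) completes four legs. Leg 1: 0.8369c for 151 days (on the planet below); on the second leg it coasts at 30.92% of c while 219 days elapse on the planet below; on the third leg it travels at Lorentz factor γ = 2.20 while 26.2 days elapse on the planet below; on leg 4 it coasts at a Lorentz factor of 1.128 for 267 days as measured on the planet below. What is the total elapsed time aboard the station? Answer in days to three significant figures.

Leg 1: γ = 1/√(1 − 0.8369²) = 1/√0.2996 = 1.827; τ_1 = 151/1.827 = 82.65 days.
Leg 2: β = 0.3092; γ = 1/√(1 − 0.3092²) = 1/√0.9044 = 1.052; τ_2 = 219/1.052 = 208.3 days.
Leg 3: γ = 2.20; τ_3 = 26.2/2.200 = 11.91 days.
Leg 4: γ = 1.128; τ_4 = 267/1.128 = 236.7 days.
Total: 82.65 + 208.3 + 11.91 + 236.7 days.

τ = 540 days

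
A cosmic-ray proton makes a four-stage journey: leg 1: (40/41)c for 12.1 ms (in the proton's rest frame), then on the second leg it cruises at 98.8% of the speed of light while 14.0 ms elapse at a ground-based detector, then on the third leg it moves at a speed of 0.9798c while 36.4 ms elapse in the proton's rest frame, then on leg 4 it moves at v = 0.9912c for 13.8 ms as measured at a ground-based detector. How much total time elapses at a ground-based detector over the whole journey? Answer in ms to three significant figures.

Leg 1: γ = 1/√(1 − (40/41)²) = 41/9 ≈ 4.556; Δt_1 = 4.556 × 12.1 = 55.12 ms.
Leg 2: 14.0 ms is already measured at a ground-based detector.
Leg 3: γ = 1/√(1 − 0.9798²) = 1/√0.03999 = 5.001; Δt_3 = 5.001 × 36.4 = 182.0 ms.
Leg 4: 13.8 ms is already measured at a ground-based detector.
Total: 55.12 + 14.00 + 182.0 + 13.80 ms.

Δt = 265 ms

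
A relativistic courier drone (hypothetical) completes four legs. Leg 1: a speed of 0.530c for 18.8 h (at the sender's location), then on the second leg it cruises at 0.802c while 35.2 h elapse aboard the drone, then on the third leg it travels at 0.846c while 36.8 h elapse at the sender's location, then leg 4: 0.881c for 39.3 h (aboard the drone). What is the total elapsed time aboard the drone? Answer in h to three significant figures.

τ = 110 h

Leg 1: γ = 1/√(1 − 0.530²) = 1/√0.7191 = 1.179; τ_1 = 18.8/1.179 = 15.94 h.
Leg 2: 35.2 h is already measured aboard the drone.
Leg 3: γ = 1/√(1 − 0.846²) = 1/√0.2843 = 1.876; τ_3 = 36.8/1.876 = 19.62 h.
Leg 4: 39.3 h is already measured aboard the drone.
Total: 15.94 + 35.20 + 19.62 + 39.30 h.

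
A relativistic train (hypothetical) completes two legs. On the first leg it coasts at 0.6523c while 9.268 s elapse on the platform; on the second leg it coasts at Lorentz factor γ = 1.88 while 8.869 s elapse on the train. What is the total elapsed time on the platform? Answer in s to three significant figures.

Leg 1: 9.268 s is already measured on the platform.
Leg 2: γ = 1.88; Δt_2 = 1.880 × 8.869 = 16.67 s.
Total: 9.268 + 16.67 s.

Δt = 25.9 s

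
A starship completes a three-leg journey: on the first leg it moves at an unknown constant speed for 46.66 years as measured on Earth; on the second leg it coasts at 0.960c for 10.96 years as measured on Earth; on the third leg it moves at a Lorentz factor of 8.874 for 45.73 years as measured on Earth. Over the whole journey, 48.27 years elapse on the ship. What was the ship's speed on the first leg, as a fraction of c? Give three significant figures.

Leg 1: speed unknown; τ_1 = 46.66/γ_1.
Leg 2: γ = 1/√(1 − 0.960²) = 25/7 ≈ 3.571; τ_2 = 10.96/3.571 = 3.069 years.
Leg 3: γ = 8.874; τ_3 = 45.73/8.874 = 5.153 years.
Total proper time: τ_1 + 3.069 + 5.153 = 48.27, so τ_1 = 48.27 − 8.222 = 40.05 years.
γ_1 = 46.66/40.05 = 1.165; β = √(1 − 1/γ²) = √0.2633.

β = 0.513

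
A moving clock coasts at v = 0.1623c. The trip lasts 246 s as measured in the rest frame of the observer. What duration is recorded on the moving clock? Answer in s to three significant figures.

γ = 1/√(1 − 0.1623²) = 1/√0.9737 = 1.013
The interval measured in the rest frame of the observer is the dilated one; the clock on the moving clock measures the proper time τ = Δt/γ = 246/1.013 s.

τ = 243 s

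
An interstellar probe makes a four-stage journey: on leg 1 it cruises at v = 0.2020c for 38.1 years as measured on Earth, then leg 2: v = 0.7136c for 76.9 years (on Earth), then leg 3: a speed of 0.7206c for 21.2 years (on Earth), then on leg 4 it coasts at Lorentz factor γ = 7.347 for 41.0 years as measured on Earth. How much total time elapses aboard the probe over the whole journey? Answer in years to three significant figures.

Leg 1: γ = 1/√(1 − 0.2020²) = 1/√0.9592 = 1.021; τ_1 = 38.1/1.021 = 37.31 years.
Leg 2: γ = 1/√(1 − 0.7136²) = 1/√0.4908 = 1.427; τ_2 = 76.9/1.427 = 53.87 years.
Leg 3: γ = 1/√(1 − 0.7206²) = 1/√0.4807 = 1.442; τ_3 = 21.2/1.442 = 14.70 years.
Leg 4: γ = 7.347; τ_4 = 41.0/7.347 = 5.581 years.
Total: 37.31 + 53.87 + 14.70 + 5.581 years.

τ = 111 years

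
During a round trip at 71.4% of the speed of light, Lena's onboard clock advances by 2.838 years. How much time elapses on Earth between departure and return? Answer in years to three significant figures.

β = 0.714; γ = 1/√(1 − 0.714²) = 1/√0.4902 = 1.428
Earth-frame duration is the dilated interval: Δt = γτ = 1.428 × 2.838 years.

Δt = 4.05 years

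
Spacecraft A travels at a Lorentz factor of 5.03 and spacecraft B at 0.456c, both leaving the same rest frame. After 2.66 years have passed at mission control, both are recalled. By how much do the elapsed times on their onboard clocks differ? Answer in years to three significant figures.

|τ_A − τ_B| = 1.84 years

A: γ = 5.03; τ_A = 2.66/5.030 = 0.5288 years.
B: γ = 1/√(1 − 0.456²) = 1/√0.7921 = 1.124; τ_B = 2.66/1.124 = 2.367 years.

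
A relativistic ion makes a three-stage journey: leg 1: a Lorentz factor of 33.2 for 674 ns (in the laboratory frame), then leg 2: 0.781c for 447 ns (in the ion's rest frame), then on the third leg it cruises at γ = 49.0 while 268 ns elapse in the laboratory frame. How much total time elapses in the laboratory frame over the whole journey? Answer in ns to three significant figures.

Leg 1: 674 ns is already measured in the laboratory frame.
Leg 2: γ = 1/√(1 − 0.781²) = 1/√0.3900 = 1.601; Δt_2 = 1.601 × 447 = 715.7 ns.
Leg 3: 268 ns is already measured in the laboratory frame.
Total: 674.0 + 715.7 + 268.0 ns.

Δt = 1660 ns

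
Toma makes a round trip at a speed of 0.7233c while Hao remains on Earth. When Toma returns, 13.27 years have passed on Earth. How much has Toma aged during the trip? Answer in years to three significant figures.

τ = 9.16 years

γ = 1/√(1 − 0.7233²) = 1/√0.4768 = 1.448
Toma's clock measures proper time along the trip: τ = Δt/γ = 13.27/1.448 years.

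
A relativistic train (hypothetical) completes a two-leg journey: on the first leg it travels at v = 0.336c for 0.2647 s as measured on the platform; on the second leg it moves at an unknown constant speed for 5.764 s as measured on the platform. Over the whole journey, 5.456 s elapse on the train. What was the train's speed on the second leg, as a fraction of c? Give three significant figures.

β = 0.429

Leg 1: γ = 1/√(1 − 0.336²) = 1/√0.8871 = 1.062; τ_1 = 0.2647/1.062 = 0.2493 s.
Leg 2: speed unknown; τ_2 = 5.764/γ_2.
Total proper time: 0.2493 + τ_2 = 5.456, so τ_2 = 5.456 − 0.2493 = 5.207 s.
γ_2 = 5.764/5.207 = 1.107; β = √(1 − 1/γ²) = √0.1840.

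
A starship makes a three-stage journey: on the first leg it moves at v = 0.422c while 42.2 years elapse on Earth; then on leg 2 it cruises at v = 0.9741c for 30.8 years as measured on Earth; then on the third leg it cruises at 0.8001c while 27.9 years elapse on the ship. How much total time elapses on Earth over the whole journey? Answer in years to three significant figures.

Leg 1: 42.2 years is already measured on Earth.
Leg 2: 30.8 years is already measured on Earth.
Leg 3: γ = 1/√(1 − 0.8001²) = 1/√0.3598 = 1.667; Δt_3 = 1.667 × 27.9 = 46.51 years.
Total: 42.20 + 30.80 + 46.51 years.

Δt = 120 years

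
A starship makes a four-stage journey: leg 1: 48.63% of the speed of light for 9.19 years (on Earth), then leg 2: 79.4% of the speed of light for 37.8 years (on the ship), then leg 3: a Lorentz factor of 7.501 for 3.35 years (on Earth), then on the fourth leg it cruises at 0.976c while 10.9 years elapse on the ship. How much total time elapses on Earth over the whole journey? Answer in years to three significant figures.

Δt = 125 years

Leg 1: 9.19 years is already measured on Earth.
Leg 2: β = 0.794; γ = 1/√(1 − 0.794²) = 1/√0.3696 = 1.645; Δt_2 = 1.645 × 37.8 = 62.18 years.
Leg 3: 3.35 years is already measured on Earth.
Leg 4: γ = 1/√(1 − 0.976²) = 1/√0.04742 = 4.592; Δt_4 = 4.592 × 10.9 = 50.05 years.
Total: 9.190 + 62.18 + 3.350 + 50.05 years.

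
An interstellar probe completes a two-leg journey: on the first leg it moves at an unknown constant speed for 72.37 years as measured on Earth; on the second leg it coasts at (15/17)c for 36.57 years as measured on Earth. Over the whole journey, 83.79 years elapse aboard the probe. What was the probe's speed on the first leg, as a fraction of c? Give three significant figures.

Leg 1: speed unknown; τ_1 = 72.37/γ_1.
Leg 2: γ = 1/√(1 − (15/17)²) = 17/8 = 2.125; τ_2 = 36.57/2.125 = 17.21 years.
Total proper time: τ_1 + 17.21 = 83.79, so τ_1 = 83.79 − 17.21 = 66.58 years.
γ_1 = 72.37/66.58 = 1.087; β = √(1 − 1/γ²) = √0.1536.

β = 0.392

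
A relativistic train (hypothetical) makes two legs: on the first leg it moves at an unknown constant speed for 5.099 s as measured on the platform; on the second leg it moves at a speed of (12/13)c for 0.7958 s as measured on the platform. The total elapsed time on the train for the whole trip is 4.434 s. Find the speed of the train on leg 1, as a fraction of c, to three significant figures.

β = 0.587

Leg 1: speed unknown; τ_1 = 5.099/γ_1.
Leg 2: γ = 1/√(1 − (12/13)²) = 13/5 = 2.600; τ_2 = 0.7958/2.600 = 0.3061 s.
Total proper time: τ_1 + 0.3061 = 4.434, so τ_1 = 4.434 − 0.3061 = 4.128 s.
γ_1 = 5.099/4.128 = 1.235; β = √(1 − 1/γ²) = √0.3446.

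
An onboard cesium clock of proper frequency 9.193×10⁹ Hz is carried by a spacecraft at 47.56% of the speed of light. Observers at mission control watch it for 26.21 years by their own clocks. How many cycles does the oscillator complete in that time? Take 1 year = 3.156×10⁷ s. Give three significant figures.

N = 6.69×10¹⁸

β = 0.4756; γ = 1/√(1 − 0.4756²) = 1/√0.7738 = 1.137
During 26.21 years of lab time, the oscillator's proper time advances by τ = Δt/γ = 26.21/1.137 = 23.06 years = 7.276×10⁸ s.
N = f × τ = 9.193×10⁹ × 7.276×10⁸ = 6.689×10¹⁸.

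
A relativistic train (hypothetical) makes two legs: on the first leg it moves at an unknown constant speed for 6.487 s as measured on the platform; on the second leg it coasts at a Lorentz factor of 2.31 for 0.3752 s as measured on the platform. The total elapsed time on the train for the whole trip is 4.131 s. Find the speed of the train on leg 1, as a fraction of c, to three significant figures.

Leg 1: speed unknown; τ_1 = 6.487/γ_1.
Leg 2: γ = 2.31; τ_2 = 0.3752/2.310 = 0.1624 s.
Total proper time: τ_1 + 0.1624 = 4.131, so τ_1 = 4.131 − 0.1624 = 3.969 s.
γ_1 = 6.487/3.969 = 1.635; β = √(1 − 1/γ²) = √0.6257.

β = 0.791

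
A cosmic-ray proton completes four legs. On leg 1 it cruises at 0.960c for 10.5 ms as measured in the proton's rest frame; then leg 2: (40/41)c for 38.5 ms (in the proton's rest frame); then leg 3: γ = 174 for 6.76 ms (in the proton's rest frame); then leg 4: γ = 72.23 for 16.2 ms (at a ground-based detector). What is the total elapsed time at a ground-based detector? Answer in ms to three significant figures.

Δt = 1410 ms

Leg 1: γ = 1/√(1 − 0.960²) = 25/7 ≈ 3.571; Δt_1 = 3.571 × 10.5 = 37.50 ms.
Leg 2: γ = 1/√(1 − (40/41)²) = 41/9 ≈ 4.556; Δt_2 = 4.556 × 38.5 = 175.4 ms.
Leg 3: γ = 174; Δt_3 = 174.0 × 6.76 = 1176 ms.
Leg 4: 16.2 ms is already measured at a ground-based detector.
Total: 37.50 + 175.4 + 1176 + 16.20 ms.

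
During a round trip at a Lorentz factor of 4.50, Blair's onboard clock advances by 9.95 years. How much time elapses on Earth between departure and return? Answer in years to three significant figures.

Δt = 44.8 years

γ = 4.50
Earth-frame duration is the dilated interval: Δt = γτ = 4.500 × 9.95 years.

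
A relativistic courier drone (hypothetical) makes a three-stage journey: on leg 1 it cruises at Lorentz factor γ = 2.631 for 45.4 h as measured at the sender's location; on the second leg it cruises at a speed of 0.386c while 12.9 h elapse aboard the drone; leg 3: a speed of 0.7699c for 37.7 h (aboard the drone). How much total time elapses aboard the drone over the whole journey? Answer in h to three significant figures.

τ = 67.9 h

Leg 1: γ = 2.631; τ_1 = 45.4/2.631 = 17.26 h.
Leg 2: 12.9 h is already measured aboard the drone.
Leg 3: 37.7 h is already measured aboard the drone.
Total: 17.26 + 12.90 + 37.70 h.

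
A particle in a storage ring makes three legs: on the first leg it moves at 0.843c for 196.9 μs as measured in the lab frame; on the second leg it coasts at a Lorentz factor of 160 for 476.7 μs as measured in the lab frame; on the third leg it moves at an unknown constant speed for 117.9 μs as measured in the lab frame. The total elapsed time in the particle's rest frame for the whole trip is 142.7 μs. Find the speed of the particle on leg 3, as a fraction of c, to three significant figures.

Leg 1: γ = 1/√(1 − 0.843²) = 1/√0.2894 = 1.859; τ_1 = 196.9/1.859 = 105.9 μs.
Leg 2: γ = 160; τ_2 = 476.7/160.0 = 2.979 μs.
Leg 3: speed unknown; τ_3 = 117.9/γ_3.
Total proper time: 105.9 + 2.979 + τ_3 = 142.7, so τ_3 = 142.7 − 108.9 = 33.81 μs.
γ_3 = 117.9/33.81 = 3.488; β = √(1 − 1/γ²) = √0.9178.

β = 0.958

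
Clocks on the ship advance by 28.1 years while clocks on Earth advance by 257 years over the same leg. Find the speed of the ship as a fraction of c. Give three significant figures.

v = 0.994c

The proper time is measured on the ship (both events occur at the ship's location); Δt is measured on Earth. γ = Δt/τ = 257/28.1 = 9.146.
β = √(1 − 1/γ²) = √(1 − 0.01195) = √0.9880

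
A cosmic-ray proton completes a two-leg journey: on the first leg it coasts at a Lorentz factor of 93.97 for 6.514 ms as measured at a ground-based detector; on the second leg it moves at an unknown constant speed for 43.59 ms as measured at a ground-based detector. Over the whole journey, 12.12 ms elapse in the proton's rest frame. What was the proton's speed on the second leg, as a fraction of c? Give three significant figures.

β = 0.961

Leg 1: γ = 93.97; τ_1 = 6.514/93.97 = 0.06932 ms.
Leg 2: speed unknown; τ_2 = 43.59/γ_2.
Total proper time: 0.06932 + τ_2 = 12.12, so τ_2 = 12.12 − 0.06932 = 12.05 ms.
γ_2 = 43.59/12.05 = 3.617; β = √(1 − 1/γ²) = √0.9236.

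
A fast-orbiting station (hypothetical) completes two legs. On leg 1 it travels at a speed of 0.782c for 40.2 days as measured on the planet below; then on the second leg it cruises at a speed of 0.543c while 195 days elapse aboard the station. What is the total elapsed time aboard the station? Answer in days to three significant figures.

τ = 220 days

Leg 1: γ = 1/√(1 − 0.782²) = 1/√0.3885 = 1.604; τ_1 = 40.2/1.604 = 25.06 days.
Leg 2: 195 days is already measured aboard the station.
Total: 25.06 + 195.0 days.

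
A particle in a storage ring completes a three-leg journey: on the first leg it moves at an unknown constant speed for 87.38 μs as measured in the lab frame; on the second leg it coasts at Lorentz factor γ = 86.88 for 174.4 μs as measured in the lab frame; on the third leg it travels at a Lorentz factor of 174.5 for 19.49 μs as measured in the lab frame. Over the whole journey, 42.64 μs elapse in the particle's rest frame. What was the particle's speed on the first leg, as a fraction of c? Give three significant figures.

Leg 1: speed unknown; τ_1 = 87.38/γ_1.
Leg 2: γ = 86.88; τ_2 = 174.4/86.88 = 2.007 μs.
Leg 3: γ = 174.5; τ_3 = 19.49/174.5 = 0.1117 μs.
Total proper time: τ_1 + 2.007 + 0.1117 = 42.64, so τ_1 = 42.64 − 2.119 = 40.52 μs.
γ_1 = 87.38/40.52 = 2.156; β = √(1 − 1/γ²) = √0.7850.

β = 0.886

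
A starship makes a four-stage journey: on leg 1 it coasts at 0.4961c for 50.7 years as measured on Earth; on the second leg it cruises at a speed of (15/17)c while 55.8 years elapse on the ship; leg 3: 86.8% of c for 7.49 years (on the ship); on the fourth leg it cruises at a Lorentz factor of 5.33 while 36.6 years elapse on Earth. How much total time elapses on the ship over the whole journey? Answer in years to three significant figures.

Leg 1: γ = 1/√(1 − 0.4961²) = 1/√0.7539 = 1.152; τ_1 = 50.7/1.152 = 44.02 years.
Leg 2: 55.8 years is already measured on the ship.
Leg 3: 7.49 years is already measured on the ship.
Leg 4: γ = 5.33; τ_4 = 36.6/5.330 = 6.867 years.
Total: 44.02 + 55.80 + 7.490 + 6.867 years.

τ = 114 years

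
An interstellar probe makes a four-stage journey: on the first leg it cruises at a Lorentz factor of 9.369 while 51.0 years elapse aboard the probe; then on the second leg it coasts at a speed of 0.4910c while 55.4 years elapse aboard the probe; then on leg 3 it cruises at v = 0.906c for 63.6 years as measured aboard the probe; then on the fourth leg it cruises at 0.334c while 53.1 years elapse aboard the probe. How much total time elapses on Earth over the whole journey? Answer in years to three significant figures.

Δt = 748 years

Leg 1: γ = 9.369; Δt_1 = 9.369 × 51.0 = 477.8 years.
Leg 2: γ = 1/√(1 − 0.4910²) = 1/√0.7589 = 1.148; Δt_2 = 1.148 × 55.4 = 63.59 years.
Leg 3: γ = 1/√(1 − 0.906²) = 1/√0.1792 = 2.363; Δt_3 = 2.363 × 63.6 = 150.3 years.
Leg 4: γ = 1/√(1 − 0.334²) = 1/√0.8884 = 1.061; Δt_4 = 1.061 × 53.1 = 56.34 years.
Total: 477.8 + 63.59 + 150.3 + 56.34 years.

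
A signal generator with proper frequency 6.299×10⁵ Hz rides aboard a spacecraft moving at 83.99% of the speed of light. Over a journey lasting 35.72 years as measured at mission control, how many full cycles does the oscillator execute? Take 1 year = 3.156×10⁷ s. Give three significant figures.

N = 3.85×10¹⁴

β = 0.8399; γ = 1/√(1 − 0.8399²) = 1/√0.2946 = 1.842
The oscillator's own cycle count is N = f × τ where τ is the proper time aboard the spacecraft. τ = Δt/γ = 35.72/1.842 = 19.39 years = 6.118×10⁸ s.
N = 6.299×10⁵ × 6.118×10⁸ = 3.854×10¹⁴.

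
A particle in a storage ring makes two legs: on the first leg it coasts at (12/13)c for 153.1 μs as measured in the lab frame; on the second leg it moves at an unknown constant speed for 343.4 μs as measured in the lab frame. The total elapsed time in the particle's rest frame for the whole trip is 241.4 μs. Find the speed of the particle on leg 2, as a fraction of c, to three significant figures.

β = 0.847

Leg 1: γ = 1/√(1 − (12/13)²) = 13/5 = 2.600; τ_1 = 153.1/2.600 = 58.88 μs.
Leg 2: speed unknown; τ_2 = 343.4/γ_2.
Total proper time: 58.88 + τ_2 = 241.4, so τ_2 = 241.4 − 58.88 = 182.5 μs.
γ_2 = 343.4/182.5 = 1.881; β = √(1 − 1/γ²) = √0.7175.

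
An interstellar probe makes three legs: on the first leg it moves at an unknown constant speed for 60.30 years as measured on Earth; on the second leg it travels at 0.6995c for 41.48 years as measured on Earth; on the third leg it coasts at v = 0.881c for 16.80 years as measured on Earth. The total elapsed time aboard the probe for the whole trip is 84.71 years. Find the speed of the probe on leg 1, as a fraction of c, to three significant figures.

β = 0.624

Leg 1: speed unknown; τ_1 = 60.30/γ_1.
Leg 2: γ = 1/√(1 − 0.6995²) = 1/√0.5107 = 1.399; τ_2 = 41.48/1.399 = 29.64 years.
Leg 3: γ = 1/√(1 − 0.881²) = 1/√0.2238 = 2.114; τ_3 = 16.80/2.114 = 7.948 years.
Total proper time: τ_1 + 29.64 + 7.948 = 84.71, so τ_1 = 84.71 − 37.59 = 47.12 years.
γ_1 = 60.30/47.12 = 1.280; β = √(1 − 1/γ²) = √0.3894.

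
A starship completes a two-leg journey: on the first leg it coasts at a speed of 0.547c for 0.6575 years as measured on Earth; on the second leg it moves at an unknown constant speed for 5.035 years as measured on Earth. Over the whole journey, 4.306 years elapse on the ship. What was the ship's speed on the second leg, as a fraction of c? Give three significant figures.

Leg 1: γ = 1/√(1 − 0.547²) = 1/√0.7008 = 1.195; τ_1 = 0.6575/1.195 = 0.5504 years.
Leg 2: speed unknown; τ_2 = 5.035/γ_2.
Total proper time: 0.5504 + τ_2 = 4.306, so τ_2 = 4.306 − 0.5504 = 3.756 years.
γ_2 = 5.035/3.756 = 1.341; β = √(1 − 1/γ²) = √0.4436.

β = 0.666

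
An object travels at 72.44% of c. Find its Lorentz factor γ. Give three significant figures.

β = 0.7244; γ = 1/√(1 − 0.7244²) = 1/√0.4752 = 1.451

γ = 1.45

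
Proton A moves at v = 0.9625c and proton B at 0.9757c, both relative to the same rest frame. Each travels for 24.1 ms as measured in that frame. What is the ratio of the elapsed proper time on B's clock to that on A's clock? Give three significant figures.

τ_B/τ_A = 0.808

A: γ = 1/√(1 − 0.9625²) = 1/√0.07359 = 3.686. B: γ = 1/√(1 − 0.9757²) = 1/√0.04801 = 4.564.
τ_A/τ_B = γ_B/γ_A = 4.564/3.686 = 1.238, so τ_B/τ_A = 0.8077.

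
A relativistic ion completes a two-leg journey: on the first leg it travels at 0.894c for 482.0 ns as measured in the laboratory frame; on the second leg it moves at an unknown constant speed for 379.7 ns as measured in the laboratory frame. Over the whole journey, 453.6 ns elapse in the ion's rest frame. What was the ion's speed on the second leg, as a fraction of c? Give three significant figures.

Leg 1: γ = 1/√(1 − 0.894²) = 1/√0.2008 = 2.232; τ_1 = 482.0/2.232 = 216.0 ns.
Leg 2: speed unknown; τ_2 = 379.7/γ_2.
Total proper time: 216.0 + τ_2 = 453.6, so τ_2 = 453.6 − 216.0 = 237.6 ns.
γ_2 = 379.7/237.6 = 1.598; β = √(1 − 1/γ²) = √0.6083.

β = 0.780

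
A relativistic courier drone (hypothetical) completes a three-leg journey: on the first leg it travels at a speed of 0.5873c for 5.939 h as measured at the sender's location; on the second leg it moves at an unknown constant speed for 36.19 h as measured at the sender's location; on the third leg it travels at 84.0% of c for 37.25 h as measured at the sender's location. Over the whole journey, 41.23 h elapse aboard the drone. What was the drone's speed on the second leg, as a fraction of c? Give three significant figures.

Leg 1: γ = 1/√(1 − 0.5873²) = 1/√0.6551 = 1.236; τ_1 = 5.939/1.236 = 4.807 h.
Leg 2: speed unknown; τ_2 = 36.19/γ_2.
Leg 3: β = 0.840; γ = 1/√(1 − 0.840²) = 1/√0.2944 = 1.843; τ_3 = 37.25/1.843 = 20.21 h.
Total proper time: 4.807 + τ_2 + 20.21 = 41.23, so τ_2 = 41.23 − 25.02 = 16.21 h.
γ_2 = 36.19/16.21 = 2.232; β = √(1 − 1/γ²) = √0.7993.

β = 0.894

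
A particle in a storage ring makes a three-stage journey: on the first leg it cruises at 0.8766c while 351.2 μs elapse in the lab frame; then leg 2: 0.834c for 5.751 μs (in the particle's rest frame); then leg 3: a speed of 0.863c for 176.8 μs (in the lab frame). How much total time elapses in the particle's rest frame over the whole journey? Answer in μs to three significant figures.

Leg 1: γ = 1/√(1 − 0.8766²) = 1/√0.2316 = 2.078; τ_1 = 351.2/2.078 = 169.0 μs.
Leg 2: 5.751 μs is already measured in the particle's rest frame.
Leg 3: γ = 1/√(1 − 0.863²) = 1/√0.2552 = 1.979; τ_3 = 176.8/1.979 = 89.32 μs.
Total: 169.0 + 5.751 + 89.32 μs.

τ = 264 μs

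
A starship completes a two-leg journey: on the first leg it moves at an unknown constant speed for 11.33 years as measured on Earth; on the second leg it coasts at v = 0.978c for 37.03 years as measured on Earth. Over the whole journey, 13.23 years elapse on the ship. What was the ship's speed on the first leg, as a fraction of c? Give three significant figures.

Leg 1: speed unknown; τ_1 = 11.33/γ_1.
Leg 2: γ = 1/√(1 − 0.978²) = 1/√0.04352 = 4.794; τ_2 = 37.03/4.794 = 7.725 years.
Total proper time: τ_1 + 7.725 = 13.23, so τ_1 = 13.23 − 7.725 = 5.505 years.
γ_1 = 11.33/5.505 = 2.058; β = √(1 − 1/γ²) = √0.7639.

β = 0.874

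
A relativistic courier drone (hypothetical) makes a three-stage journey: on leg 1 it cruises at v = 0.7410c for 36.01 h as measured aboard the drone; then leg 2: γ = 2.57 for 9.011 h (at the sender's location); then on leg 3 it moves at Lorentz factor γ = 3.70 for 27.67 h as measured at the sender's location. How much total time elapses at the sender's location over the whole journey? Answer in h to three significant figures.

Δt = 90.3 h

Leg 1: γ = 1/√(1 − 0.7410²) = 1/√0.4509 = 1.489; Δt_1 = 1.489 × 36.01 = 53.63 h.
Leg 2: 9.011 h is already measured at the sender's location.
Leg 3: 27.67 h is already measured at the sender's location.
Total: 53.63 + 9.011 + 27.67 h.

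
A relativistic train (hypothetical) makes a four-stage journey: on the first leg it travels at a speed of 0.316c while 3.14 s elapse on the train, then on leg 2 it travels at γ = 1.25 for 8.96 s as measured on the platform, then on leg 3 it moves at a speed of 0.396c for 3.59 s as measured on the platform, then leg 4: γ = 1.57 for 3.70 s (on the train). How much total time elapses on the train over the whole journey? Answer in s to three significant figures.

Leg 1: 3.14 s is already measured on the train.
Leg 2: γ = 1.25; τ_2 = 8.96/1.250 = 7.168 s.
Leg 3: γ = 1/√(1 − 0.396²) = 1/√0.8432 = 1.089; τ_3 = 3.59/1.089 = 3.297 s.
Leg 4: 3.70 s is already measured on the train.
Total: 3.140 + 7.168 + 3.297 + 3.700 s.

τ = 17.3 s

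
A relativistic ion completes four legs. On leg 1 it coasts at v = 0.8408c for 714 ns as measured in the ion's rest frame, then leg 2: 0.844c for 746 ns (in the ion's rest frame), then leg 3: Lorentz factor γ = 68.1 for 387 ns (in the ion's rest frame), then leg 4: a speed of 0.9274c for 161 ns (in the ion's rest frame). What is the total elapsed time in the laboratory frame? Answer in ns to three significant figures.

Δt = 2.95×10⁴ ns

Leg 1: γ = 1/√(1 − 0.8408²) = 1/√0.2931 = 1.847; Δt_1 = 1.847 × 714 = 1319 ns.
Leg 2: γ = 1/√(1 − 0.844²) = 1/√0.2877 = 1.864; Δt_2 = 1.864 × 746 = 1391 ns.
Leg 3: γ = 68.1; Δt_3 = 68.10 × 387 = 2.635×10⁴ ns.
Leg 4: γ = 1/√(1 − 0.9274²) = 1/√0.1399 = 2.673; Δt_4 = 2.673 × 161 = 430.4 ns.
Total: 1319 + 1391 + 2.635×10⁴ + 430.4 ns.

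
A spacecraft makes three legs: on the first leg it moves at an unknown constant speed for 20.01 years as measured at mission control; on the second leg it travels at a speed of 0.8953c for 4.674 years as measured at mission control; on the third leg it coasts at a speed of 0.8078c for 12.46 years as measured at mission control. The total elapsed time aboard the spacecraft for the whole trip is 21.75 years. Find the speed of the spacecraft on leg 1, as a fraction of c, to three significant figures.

Leg 1: speed unknown; τ_1 = 20.01/γ_1.
Leg 2: γ = 1/√(1 − 0.8953²) = 1/√0.1984 = 2.245; τ_2 = 4.674/2.245 = 2.082 years.
Leg 3: γ = 1/√(1 − 0.8078²) = 1/√0.3475 = 1.696; τ_3 = 12.46/1.696 = 7.345 years.
Total proper time: τ_1 + 2.082 + 7.345 = 21.75, so τ_1 = 21.75 − 9.427 = 12.32 years.
γ_1 = 20.01/12.32 = 1.624; β = √(1 − 1/γ²) = √0.6207.

β = 0.788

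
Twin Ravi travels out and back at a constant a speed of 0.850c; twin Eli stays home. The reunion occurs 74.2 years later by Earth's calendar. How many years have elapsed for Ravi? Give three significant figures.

τ = 39.1 years

γ = 1/√(1 − 0.850²) = 1/√0.2775 = 1.898
Ravi's clock measures proper time along the trip: τ = Δt/γ = 74.2/1.898 years.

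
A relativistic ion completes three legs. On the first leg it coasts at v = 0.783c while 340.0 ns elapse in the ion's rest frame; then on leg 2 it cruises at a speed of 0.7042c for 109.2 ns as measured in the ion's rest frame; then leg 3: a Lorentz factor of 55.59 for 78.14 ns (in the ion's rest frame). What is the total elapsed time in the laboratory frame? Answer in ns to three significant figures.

Leg 1: γ = 1/√(1 − 0.783²) = 1/√0.3869 = 1.608; Δt_1 = 1.608 × 340.0 = 546.6 ns.
Leg 2: γ = 1/√(1 − 0.7042²) = 1/√0.5041 = 1.408; Δt_2 = 1.408 × 109.2 = 153.8 ns.
Leg 3: γ = 55.59; Δt_3 = 55.59 × 78.14 = 4344 ns.
Total: 546.6 + 153.8 + 4344 ns.

Δt = 5040 ns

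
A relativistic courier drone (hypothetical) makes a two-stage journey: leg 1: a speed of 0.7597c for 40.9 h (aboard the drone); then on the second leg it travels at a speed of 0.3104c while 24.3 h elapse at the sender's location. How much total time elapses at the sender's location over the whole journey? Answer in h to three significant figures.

Leg 1: γ = 1/√(1 − 0.7597²) = 1/√0.4229 = 1.538; Δt_1 = 1.538 × 40.9 = 62.90 h.
Leg 2: 24.3 h is already measured at the sender's location.
Total: 62.90 + 24.30 h.

Δt = 87.2 h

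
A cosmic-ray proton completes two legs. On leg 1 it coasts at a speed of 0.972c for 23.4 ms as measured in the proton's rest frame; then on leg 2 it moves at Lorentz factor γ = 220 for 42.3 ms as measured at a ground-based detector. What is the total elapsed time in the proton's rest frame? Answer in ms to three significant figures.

Leg 1: 23.4 ms is already measured in the proton's rest frame.
Leg 2: γ = 220; τ_2 = 42.3/220.0 = 0.1923 ms.
Total: 23.40 + 0.1923 ms.

τ = 23.6 ms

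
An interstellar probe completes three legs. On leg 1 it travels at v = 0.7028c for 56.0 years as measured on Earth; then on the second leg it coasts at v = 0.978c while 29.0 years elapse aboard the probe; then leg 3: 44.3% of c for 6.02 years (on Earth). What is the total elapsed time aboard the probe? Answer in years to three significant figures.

τ = 74.2 years

Leg 1: γ = 1/√(1 − 0.7028²) = 1/√0.5061 = 1.406; τ_1 = 56.0/1.406 = 39.84 years.
Leg 2: 29.0 years is already measured aboard the probe.
Leg 3: β = 0.443; γ = 1/√(1 − 0.443²) = 1/√0.8038 = 1.115; τ_3 = 6.02/1.115 = 5.397 years.
Total: 39.84 + 29.00 + 5.397 years.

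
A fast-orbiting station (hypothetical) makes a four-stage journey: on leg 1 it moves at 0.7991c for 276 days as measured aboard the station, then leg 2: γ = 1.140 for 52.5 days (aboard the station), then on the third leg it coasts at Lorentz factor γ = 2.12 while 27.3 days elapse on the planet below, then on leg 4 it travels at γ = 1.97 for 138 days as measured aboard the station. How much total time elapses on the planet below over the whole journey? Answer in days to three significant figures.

Leg 1: γ = 1/√(1 − 0.7991²) = 1/√0.3614 = 1.663; Δt_1 = 1.663 × 276 = 459.1 days.
Leg 2: γ = 1.140; Δt_2 = 1.140 × 52.5 = 59.85 days.
Leg 3: 27.3 days is already measured on the planet below.
Leg 4: γ = 1.97; Δt_4 = 1.970 × 138 = 271.9 days.
Total: 459.1 + 59.85 + 27.30 + 271.9 days.

Δt = 818 days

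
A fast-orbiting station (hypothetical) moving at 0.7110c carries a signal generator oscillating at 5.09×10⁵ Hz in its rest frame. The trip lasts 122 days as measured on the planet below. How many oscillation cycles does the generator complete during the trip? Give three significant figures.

N = 3.77×10¹²

γ = 1/√(1 − 0.7110²) = 1/√0.4945 = 1.422
The oscillator's own cycle count is N = f × τ where τ is the proper time aboard the station. τ = Δt/γ = 122/1.422 = 85.79 days = 7.412×10⁶ s.
N = 5.09×10⁵ × 7.412×10⁶ = 3.773×10¹².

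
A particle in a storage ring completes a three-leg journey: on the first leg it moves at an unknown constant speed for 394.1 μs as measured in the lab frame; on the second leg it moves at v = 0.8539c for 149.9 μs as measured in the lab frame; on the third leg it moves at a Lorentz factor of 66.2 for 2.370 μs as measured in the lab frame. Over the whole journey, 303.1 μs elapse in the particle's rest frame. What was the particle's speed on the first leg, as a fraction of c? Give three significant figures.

β = 0.821

Leg 1: speed unknown; τ_1 = 394.1/γ_1.
Leg 2: γ = 1/√(1 − 0.8539²) = 1/√0.2709 = 1.921; τ_2 = 149.9/1.921 = 78.01 μs.
Leg 3: γ = 66.2; τ_3 = 2.370/66.20 = 0.03580 μs.
Total proper time: τ_1 + 78.01 + 0.03580 = 303.1, so τ_1 = 303.1 − 78.05 = 225.1 μs.
γ_1 = 394.1/225.1 = 1.751; β = √(1 − 1/γ²) = √0.6739.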